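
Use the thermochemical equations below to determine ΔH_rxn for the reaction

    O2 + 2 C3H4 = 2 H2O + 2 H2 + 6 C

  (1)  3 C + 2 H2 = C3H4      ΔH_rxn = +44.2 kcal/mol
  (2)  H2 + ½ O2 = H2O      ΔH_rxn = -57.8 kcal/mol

(1) reversed and × 2: (-2)·(+44.2) = -88.4 kcal/mol
(2) × 2: (2)·(-57.8) = -115.6 kcal/mol
Since enthalpy is a state function, ΔH_rxn = (-2)·(+44.2) + (2)·(-57.8) = -204.0 kcal/mol

ΔH_rxn = -204.0 kcal/mol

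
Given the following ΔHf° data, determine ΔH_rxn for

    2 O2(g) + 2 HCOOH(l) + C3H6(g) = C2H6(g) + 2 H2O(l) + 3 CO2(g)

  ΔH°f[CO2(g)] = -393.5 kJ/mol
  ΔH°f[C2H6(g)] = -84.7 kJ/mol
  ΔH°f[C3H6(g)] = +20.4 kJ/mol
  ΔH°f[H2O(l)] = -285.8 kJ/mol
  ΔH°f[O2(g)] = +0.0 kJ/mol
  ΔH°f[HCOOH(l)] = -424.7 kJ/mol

ΔH_rxn = -1007.8 kJ/mol

Products: 1·(-84.7) + 2·(-285.8) + 3·(-393.5) = -1836.8
Reactants: 2·(+0.0) + 2·(-424.7) + 1·(+20.4) = -829.0
ΔH_rxn = (-1836.8) − (-829.0) = -1007.8 kJ/mol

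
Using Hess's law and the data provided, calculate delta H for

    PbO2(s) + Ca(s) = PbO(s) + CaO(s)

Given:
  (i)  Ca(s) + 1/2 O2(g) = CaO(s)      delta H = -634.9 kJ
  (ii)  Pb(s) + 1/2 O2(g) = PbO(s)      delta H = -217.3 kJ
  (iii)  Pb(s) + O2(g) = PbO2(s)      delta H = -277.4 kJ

delta H = -574.8 kJ

(i) as written: -634.9 kJ
(ii) as written: -217.3 kJ
(iii) reversed: +277.4 kJ
delta H = (-634.9) + (-217.3) + (+277.4) = -574.8 kJ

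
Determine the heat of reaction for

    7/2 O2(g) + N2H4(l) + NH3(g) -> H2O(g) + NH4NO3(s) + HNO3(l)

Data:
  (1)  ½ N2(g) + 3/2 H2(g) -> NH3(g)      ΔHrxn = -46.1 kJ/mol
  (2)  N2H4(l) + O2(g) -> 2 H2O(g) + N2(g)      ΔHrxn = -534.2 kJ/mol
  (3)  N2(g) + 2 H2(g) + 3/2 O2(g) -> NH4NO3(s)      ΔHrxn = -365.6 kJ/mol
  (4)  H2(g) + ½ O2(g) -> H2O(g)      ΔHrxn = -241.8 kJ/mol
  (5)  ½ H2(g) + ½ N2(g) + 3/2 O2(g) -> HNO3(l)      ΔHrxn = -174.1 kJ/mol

(1) reversed: +46.1 kJ/mol
(2) as written: -534.2 kJ/mol
(3) as written: -365.6 kJ/mol
(4) reversed: +241.8 kJ/mol
(5) as written: -174.1 kJ/mol
ΔHrxn = (+46.1) + (-534.2) + (-365.6) + (+241.8) + (-174.1) = -786.0 kJ/mol

ΔHrxn = -786.0 kJ/mol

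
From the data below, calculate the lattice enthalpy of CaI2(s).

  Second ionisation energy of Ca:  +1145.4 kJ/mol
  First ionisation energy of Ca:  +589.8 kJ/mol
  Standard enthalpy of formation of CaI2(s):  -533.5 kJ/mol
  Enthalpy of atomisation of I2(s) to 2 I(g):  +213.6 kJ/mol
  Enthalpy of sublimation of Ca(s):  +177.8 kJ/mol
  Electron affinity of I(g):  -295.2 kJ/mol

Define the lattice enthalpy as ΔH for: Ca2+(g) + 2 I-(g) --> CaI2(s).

ΔHf° = 1·ΔHsub + 1·(ΣIE) + 1·D(I2) + 2·EA + U
-533.5 = 1·(+177.8) + 1·(+1735.2) + 1·(+213.6) + 2·(-295.2) + U
U = -533.5 − (+1536.2) = -2069.7 kJ/mol

U = -2069.7 kJ/mol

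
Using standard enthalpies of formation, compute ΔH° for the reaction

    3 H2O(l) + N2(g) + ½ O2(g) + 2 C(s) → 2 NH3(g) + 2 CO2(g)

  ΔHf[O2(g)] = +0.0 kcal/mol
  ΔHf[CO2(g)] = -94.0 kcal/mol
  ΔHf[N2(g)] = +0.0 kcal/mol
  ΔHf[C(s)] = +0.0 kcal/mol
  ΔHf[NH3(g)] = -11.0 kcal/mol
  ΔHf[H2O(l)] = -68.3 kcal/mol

ΔH°rxn = Σ nΔHf°(products) − Σ nΔHf°(reactants).
Products: 2·(-11.0) + 2·(-94.0) = -210.0
Reactants: 3·(-68.3) + 1·(+0.0) + 1/2·(+0.0) + 2·(+0.0) = -204.9
ΔH° = (-210.0) − (-204.9) = -5.1 kcal/mol

ΔH° = -5.1 kcal/mol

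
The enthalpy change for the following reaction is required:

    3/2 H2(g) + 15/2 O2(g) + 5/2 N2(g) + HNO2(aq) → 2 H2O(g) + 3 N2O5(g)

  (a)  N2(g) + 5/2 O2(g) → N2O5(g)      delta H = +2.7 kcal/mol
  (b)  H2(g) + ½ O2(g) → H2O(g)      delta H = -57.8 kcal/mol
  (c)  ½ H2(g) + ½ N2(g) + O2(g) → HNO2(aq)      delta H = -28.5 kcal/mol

delta H = -79.0 kcal/mol

(a) × 3: (3)·(+2.7) = +8.1 kcal/mol
(b) × 2: (2)·(-57.8) = -115.6 kcal/mol
(c) reversed: +28.5 kcal/mol
Combining the equations, delta H = (+8.1) + (-115.6) + (+28.5) = -79.0 kcal/mol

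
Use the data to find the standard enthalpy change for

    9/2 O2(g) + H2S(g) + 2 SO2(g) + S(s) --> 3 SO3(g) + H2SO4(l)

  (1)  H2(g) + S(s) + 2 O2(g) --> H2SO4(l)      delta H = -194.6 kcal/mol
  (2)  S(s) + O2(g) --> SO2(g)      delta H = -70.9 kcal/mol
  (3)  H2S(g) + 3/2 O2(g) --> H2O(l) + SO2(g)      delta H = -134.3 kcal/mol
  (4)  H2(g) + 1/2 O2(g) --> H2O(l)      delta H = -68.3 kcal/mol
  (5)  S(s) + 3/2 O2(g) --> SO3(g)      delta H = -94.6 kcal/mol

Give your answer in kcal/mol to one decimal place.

(1) as written: -194.6 kcal/mol
(2) reversed and × 3: (-3)·(-70.9) = +212.7 kcal/mol
(3) as written: -134.3 kcal/mol
(4) reversed: +68.3 kcal/mol
(5) × 3: (3)·(-94.6) = -283.8 kcal/mol
delta H = (1)·(-194.6) + (-3)·(-70.9) + (1)·(-134.3) + (-1)·(-68.3) + (3)·(-94.6) = -331.7 kcal/mol

delta H = -331.7 kcal/mol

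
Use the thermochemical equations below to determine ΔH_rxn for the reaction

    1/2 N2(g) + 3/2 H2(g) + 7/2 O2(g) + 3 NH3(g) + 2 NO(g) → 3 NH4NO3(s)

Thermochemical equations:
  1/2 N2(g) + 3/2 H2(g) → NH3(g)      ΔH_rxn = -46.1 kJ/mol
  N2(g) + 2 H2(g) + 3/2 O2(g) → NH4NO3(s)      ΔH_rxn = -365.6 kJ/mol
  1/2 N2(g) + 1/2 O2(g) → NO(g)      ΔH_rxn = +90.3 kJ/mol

equation 1 reversed and × 3 (NH3(g) must end up as a reactant; ×3 to match 3 NH3(g) in the target): (-3)·(-46.1) = +138.3 kJ/mol
equation 2 × 3 (×3 to match 3 NH4NO3(s) in the target): (3)·(-365.6) = -1096.8 kJ/mol
equation 3 reversed and × 2 (reverse to put NO(g) on the reactant side; ×2 to match 2 NO(g) in the target): (-2)·(+90.3) = -180.6 kJ/mol
ΔH_rxn = (+138.3) + (-1096.8) + (-180.6) = -1139.1 kJ/mol

ΔH_rxn = -1139.1 kJ/mol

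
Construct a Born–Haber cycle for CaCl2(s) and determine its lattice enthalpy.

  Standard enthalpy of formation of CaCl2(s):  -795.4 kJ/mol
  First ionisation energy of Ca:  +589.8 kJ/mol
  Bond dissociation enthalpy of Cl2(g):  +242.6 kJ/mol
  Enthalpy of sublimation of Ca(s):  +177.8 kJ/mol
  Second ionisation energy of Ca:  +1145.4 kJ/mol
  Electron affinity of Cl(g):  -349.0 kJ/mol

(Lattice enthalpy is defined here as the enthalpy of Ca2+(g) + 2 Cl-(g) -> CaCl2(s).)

U = -2253.0 kJ/mol

ΔHf° = 1·ΔHsub + 1·(ΣIE) + 1·D(Cl2) + 2·EA + U
-795.4 = 1·(+177.8) + 1·(+1735.2) + 1·(+242.6) + 2·(-349.0) + U
U = -795.4 − (+1457.6) = -2253.0 kJ/mol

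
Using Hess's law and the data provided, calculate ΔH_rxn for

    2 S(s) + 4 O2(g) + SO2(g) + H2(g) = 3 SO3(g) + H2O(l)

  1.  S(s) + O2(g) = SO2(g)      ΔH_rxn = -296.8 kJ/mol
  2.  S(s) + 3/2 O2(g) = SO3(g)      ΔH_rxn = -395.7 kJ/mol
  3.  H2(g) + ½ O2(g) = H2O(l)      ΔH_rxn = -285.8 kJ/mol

eq. 1 reversed (SO2(g) must end up as a reactant): +296.8 kJ/mol
eq. 2 × 3 (×3 to match 3 SO3(g) in the target): (3)·(-395.7) = -1187.1 kJ/mol
eq. 3 as written (H2O(l) already on the product side): -285.8 kJ/mol
Since enthalpy is a state function, ΔH_rxn = (+296.8) + (-1187.1) + (-285.8) = -1176.1 kJ/mol

ΔH_rxn = -1176.1 kJ/mol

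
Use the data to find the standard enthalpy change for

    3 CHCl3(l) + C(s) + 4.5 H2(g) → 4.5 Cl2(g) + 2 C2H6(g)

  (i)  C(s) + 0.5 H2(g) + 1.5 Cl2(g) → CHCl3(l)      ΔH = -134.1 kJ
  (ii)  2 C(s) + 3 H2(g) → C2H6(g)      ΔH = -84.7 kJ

ΔH = 232.9 kJ

(i) reversed and × 3 (reverse to put CHCl3(l) on the reactant side; ×3 to match 3 CHCl3(l) in the target): (-3)·(-134.1) = +402.3 kJ
(ii) × 2 (×2 to match 2 C2H6(g) in the target): (2)·(-84.7) = -169.4 kJ
By Hess's law, ΔH = (-3)·(-134.1) + (2)·(-84.7) = 232.9 kJ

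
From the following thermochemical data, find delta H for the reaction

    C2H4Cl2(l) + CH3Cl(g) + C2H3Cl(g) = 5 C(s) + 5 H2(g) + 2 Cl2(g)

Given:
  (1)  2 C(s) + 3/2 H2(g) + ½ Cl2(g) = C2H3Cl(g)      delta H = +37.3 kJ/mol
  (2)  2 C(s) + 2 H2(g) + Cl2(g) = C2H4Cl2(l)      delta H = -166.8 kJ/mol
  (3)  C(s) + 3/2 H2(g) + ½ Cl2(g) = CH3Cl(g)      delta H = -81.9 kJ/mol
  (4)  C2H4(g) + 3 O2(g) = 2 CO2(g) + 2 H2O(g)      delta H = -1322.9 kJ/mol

(1) reversed: -37.3 kJ/mol
(2) reversed: +166.8 kJ/mol
(3) reversed: +81.9 kJ/mol
(4): not needed.
Summing the manipulated equations, delta H = (-1)·(+37.3) + (-1)·(-166.8) + (-1)·(-81.9) = 211.4 kJ/mol

delta H = 211.4 kJ/mol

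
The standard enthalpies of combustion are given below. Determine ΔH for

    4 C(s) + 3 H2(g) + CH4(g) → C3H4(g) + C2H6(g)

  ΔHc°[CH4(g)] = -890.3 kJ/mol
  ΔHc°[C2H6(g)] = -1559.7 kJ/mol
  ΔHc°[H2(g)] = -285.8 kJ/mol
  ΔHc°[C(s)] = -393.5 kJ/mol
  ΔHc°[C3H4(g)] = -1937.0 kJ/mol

With combustion enthalpies, reactants minus products:
= [4·(-393.5) + 3·(-285.8) + 1·(-890.3)] − [1·(-1937.0) + 1·(-1559.7)]
= 175.0 kJ/mol

ΔH = 175.0 kJ/mol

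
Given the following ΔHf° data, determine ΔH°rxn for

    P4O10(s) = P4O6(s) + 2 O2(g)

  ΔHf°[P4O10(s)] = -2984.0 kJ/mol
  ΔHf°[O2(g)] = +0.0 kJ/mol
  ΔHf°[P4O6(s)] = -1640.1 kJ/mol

ΔH°rxn = Σ nΔHf°(products) − Σ nΔHf°(reactants).
Products: 1·(-1640.1) + 2·(+0.0) = -1640.1
Reactants: 1·(-2984.0) = -2984.0
ΔH°rxn = (-1640.1) − (-2984.0) = 1343.9 kJ/mol

ΔH°rxn = 1343.9 kJ/mol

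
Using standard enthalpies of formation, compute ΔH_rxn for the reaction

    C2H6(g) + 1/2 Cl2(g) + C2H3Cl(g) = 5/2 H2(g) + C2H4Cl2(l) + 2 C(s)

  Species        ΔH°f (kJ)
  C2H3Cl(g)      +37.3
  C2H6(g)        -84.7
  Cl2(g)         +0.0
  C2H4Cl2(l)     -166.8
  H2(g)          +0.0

ΔH_rxn = -119.4 kJ

ΔH°rxn = Σ nΔHf°(products) − Σ nΔHf°(reactants).
Products: 5/2·(+0.0) + 1·(-166.8) + 2·(+0.0) = -166.8
Reactants: 1·(-84.7) + 1/2·(+0.0) + 1·(+37.3) = -47.4
ΔH_rxn = (-166.8) − (-47.4) = -119.4 kJ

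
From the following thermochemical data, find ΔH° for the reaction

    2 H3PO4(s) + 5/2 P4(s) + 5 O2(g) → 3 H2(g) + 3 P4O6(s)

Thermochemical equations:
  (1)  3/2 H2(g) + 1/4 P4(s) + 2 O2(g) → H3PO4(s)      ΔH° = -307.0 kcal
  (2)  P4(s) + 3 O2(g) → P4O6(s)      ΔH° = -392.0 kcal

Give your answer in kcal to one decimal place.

(1) reversed and × 2 (H3PO4(s) must end up as a reactant; scale by 2 for the 2 H3PO4(s)): (-2)·(-307.0) = +614.0 kcal
(2) × 3 (×3 to match 3 P4O6(s) in the target): (3)·(-392.0) = -1176.0 kcal
ΔH° = (+614.0) + (-1176.0) = -562.0 kcal

ΔH° = -562.0 kcal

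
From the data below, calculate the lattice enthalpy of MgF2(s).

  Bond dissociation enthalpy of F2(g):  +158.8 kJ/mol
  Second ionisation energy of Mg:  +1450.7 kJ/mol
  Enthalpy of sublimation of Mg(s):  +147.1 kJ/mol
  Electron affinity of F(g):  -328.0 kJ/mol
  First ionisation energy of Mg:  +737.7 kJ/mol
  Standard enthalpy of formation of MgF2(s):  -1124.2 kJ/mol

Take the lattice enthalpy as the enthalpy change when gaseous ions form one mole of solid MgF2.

ΔHf° = 1·ΔHsub + 1·(ΣIE) + 1·D(F2) + 2·EA + U
-1124.2 = 1·(+147.1) + 1·(+2188.4) + 1·(+158.8) + 2·(-328.0) + U
U = -1124.2 − (+1838.3) = -2962.5 kJ/mol

U = -2962.5 kJ/mol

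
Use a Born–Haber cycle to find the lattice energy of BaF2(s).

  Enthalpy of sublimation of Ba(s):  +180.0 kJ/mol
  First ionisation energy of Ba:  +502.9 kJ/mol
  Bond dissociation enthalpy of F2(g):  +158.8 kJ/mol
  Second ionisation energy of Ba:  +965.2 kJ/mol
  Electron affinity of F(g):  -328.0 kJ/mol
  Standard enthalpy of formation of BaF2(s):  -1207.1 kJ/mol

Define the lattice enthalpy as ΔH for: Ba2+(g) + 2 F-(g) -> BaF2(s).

U = -2358.0 kJ/mol

ΔHf° = 1·ΔHsub + 1·(ΣIE) + 1·D(F2) + 2·EA + U
-1207.1 = 1·(+180.0) + 1·(+1468.1) + 1·(+158.8) + 2·(-328.0) + U
U = -1207.1 − (+1150.9) = -2358.0 kJ/mol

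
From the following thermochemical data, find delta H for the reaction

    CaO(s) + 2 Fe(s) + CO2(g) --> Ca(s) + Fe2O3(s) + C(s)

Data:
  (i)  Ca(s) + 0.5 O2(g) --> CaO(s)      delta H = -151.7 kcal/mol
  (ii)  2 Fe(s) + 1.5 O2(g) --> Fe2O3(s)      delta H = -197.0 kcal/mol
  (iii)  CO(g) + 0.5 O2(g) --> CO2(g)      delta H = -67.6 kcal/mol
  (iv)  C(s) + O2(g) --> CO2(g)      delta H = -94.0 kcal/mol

delta H = 48.7 kcal/mol

(i) reversed (CaO(s) must end up as a reactant): +151.7 kcal/mol
(ii) as written (Fe2O3(s) already on the product side): -197.0 kcal/mol
(iii): not needed (CO(g) appears nowhere else).
(iv) reversed (reverse to put C(s) on the product side): +94.0 kcal/mol
delta H = (-1)·(-151.7) + (1)·(-197.0) + (-1)·(-94.0) = 48.7 kcal/mol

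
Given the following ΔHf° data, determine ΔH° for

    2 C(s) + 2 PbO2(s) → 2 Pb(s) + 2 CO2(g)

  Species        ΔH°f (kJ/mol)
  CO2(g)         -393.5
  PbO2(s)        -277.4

ΔH° = -232.2 kJ/mol

ΔH°rxn = Σ nΔHf°(products) − Σ nΔHf°(reactants).
Products: 2·(+0.0) + 2·(-393.5) = -787.0
Reactants: 2·(+0.0) + 2·(-277.4) = -554.8
ΔH° = (-787.0) − (-554.8) = -232.2 kJ/mol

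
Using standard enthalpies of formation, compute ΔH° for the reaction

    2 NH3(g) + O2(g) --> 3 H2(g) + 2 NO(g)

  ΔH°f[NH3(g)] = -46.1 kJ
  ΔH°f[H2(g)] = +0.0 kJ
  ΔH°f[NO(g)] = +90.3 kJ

Products: 3·(+0.0) + 2·(+90.3) = +180.6
Reactants: 2·(-46.1) + 1·(+0.0) = -92.2
ΔH° = (+180.6) − (-92.2) = 272.8 kJ

ΔH° = 272.8 kJ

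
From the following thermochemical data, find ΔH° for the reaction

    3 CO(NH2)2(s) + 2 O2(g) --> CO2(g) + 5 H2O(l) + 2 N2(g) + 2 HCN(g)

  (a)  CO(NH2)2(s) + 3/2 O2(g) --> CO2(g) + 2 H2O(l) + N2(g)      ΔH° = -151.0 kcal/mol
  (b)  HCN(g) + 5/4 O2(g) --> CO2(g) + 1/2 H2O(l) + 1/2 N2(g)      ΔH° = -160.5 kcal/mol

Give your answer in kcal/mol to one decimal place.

ΔH° = -132.0 kcal/mol

(a) × 3 (×3 to match 3 CO(NH2)2(s) in the target): (3)·(-151.0) = -453.0 kcal/mol
(b) reversed and × 2 (HCN(g) must end up as a product; scale by 2 for the 2 HCN(g)): (-2)·(-160.5) = +321.0 kcal/mol
ΔH° = (3)·(-151.0) + (-2)·(-160.5) = -132.0 kcal/mol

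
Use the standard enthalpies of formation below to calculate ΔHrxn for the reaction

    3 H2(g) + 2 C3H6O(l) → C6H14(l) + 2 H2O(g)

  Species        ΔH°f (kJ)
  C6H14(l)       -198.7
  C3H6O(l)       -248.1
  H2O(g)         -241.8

ΔHrxn = -186.1 kJ

Products: 1·(-198.7) + 2·(-241.8) = -682.3
Reactants: 3·(+0.0) + 2·(-248.1) = -496.2
ΔHrxn = (-682.3) − (-496.2) = -186.1 kJ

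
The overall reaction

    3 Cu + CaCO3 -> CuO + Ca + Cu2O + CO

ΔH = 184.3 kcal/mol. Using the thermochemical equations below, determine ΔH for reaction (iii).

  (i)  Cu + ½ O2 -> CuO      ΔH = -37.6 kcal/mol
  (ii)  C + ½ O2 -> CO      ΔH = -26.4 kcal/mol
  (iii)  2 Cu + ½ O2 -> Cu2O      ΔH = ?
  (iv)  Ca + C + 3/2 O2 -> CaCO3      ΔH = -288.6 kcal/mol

ΔH = -40.3 kcal/mol

(i) as written (CuO already on the product side): -37.6 kcal/mol
(ii) as written (CO already on the product side): -26.4 kcal/mol
(iii) as written (Cu2O already on the product side): contributes x
(iv) reversed (CaCO3 must end up as a reactant): +288.6 kcal/mol
+184.3 = (-37.6) + (-26.4) + (+288.6) + x
x = (+184.3 − (+224.6)) / (1) = -40.3 kcal/mol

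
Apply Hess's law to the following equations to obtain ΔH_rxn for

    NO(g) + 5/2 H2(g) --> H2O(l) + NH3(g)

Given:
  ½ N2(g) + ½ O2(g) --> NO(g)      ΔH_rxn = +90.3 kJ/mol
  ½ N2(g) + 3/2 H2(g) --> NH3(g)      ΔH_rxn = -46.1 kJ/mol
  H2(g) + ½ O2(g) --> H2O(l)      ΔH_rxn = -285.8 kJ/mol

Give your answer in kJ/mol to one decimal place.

ΔH_rxn = -422.2 kJ/mol

equation 1 reversed (NO(g) must end up as a reactant): -90.3 kJ/mol
equation 2 as written (NH3(g) already on the product side): -46.1 kJ/mol
equation 3 as written (H2O(l) already on the product side): -285.8 kJ/mol
Combining the equations, ΔH_rxn = (-90.3) + (-46.1) + (-285.8) = -422.2 kJ/mol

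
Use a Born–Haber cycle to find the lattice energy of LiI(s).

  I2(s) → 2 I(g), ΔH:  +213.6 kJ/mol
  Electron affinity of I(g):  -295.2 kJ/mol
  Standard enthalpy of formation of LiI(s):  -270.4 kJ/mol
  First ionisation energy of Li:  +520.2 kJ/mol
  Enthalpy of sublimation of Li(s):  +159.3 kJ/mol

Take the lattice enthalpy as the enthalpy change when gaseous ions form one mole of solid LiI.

ΔHf° = 1·ΔHsub + 1·(ΣIE) + 1/2·D(I2) + 1·EA + U
-270.4 = 1·(+159.3) + 1·(+520.2) + 1/2·(+213.6) + 1·(-295.2) + U
U = -270.4 − (+491.1) = -761.5 kJ/mol

U = -761.5 kJ/mol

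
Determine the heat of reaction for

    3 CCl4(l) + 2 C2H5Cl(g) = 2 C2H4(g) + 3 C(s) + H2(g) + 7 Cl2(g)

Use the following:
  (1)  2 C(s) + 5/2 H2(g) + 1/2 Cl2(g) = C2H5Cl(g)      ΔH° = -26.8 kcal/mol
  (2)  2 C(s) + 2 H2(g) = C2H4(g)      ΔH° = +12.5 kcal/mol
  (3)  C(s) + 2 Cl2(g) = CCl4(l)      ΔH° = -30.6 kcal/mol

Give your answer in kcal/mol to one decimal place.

(1) reversed and × 2 (reverse to put C2H5Cl(g) on the reactant side; ×2 to match 2 C2H5Cl(g) in the target): (-2)·(-26.8) = +53.6 kcal/mol
(2) × 2 (×2 to match 2 C2H4(g) in the target): (2)·(+12.5) = +25.0 kcal/mol
(3) reversed and × 3 (reverse to put CCl4(l) on the reactant side; ×3 to match 3 CCl4(l) in the target): (-3)·(-30.6) = +91.8 kcal/mol
Since enthalpy is a state function, ΔH° = (+53.6) + (+25.0) + (+91.8) = 170.4 kcal/mol

ΔH° = 170.4 kcal/mol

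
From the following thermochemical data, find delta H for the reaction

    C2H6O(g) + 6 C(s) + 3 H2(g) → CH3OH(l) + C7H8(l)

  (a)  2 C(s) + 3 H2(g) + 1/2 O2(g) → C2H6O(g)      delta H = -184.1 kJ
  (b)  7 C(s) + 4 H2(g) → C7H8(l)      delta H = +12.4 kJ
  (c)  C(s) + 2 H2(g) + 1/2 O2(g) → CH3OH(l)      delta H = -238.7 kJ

(a) reversed: +184.1 kJ
(b) as written: +12.4 kJ
(c) as written: -238.7 kJ
delta H = (-1)·(-184.1) + (1)·(+12.4) + (1)·(-238.7) = -42.2 kJ

delta H = -42.2 kJ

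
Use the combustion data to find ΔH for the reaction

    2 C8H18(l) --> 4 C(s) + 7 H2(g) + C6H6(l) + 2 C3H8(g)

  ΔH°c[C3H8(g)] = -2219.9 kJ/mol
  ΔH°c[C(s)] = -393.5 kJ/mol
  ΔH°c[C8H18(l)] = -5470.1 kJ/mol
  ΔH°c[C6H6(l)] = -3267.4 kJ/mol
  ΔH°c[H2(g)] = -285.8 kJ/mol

With combustion enthalpies, reactants minus products:
= [2·(-5470.1)] − [4·(-393.5) + 7·(-285.8) + 1·(-3267.4) + 2·(-2219.9)]
= 341.6 kJ/mol

ΔH = 341.6 kJ/mol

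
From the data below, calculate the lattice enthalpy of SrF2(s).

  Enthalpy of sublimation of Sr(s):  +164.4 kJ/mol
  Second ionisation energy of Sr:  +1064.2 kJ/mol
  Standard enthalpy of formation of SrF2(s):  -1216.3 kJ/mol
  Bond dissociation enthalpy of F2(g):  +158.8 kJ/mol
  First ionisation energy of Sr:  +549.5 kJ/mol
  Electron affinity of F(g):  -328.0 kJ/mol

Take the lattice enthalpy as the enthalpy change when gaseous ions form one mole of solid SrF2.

U = -2497.2 kJ/mol

ΔHf° = 1·ΔHsub + 1·(ΣIE) + 1·D(F2) + 2·EA + U
-1216.3 = 1·(+164.4) + 1·(+1613.7) + 1·(+158.8) + 2·(-328.0) + U
U = -1216.3 − (+1280.9) = -2497.2 kJ/mol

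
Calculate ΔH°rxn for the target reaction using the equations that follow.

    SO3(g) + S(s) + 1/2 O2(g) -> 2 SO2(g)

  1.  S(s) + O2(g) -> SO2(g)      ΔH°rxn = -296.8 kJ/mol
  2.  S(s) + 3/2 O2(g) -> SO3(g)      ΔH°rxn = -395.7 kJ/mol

ΔH°rxn = -197.9 kJ/mol

eq. 1 × 2: (2)·(-296.8) = -593.6 kJ/mol
eq. 2 reversed: +395.7 kJ/mol
Summing the manipulated equations, ΔH°rxn = (-593.6) + (+395.7) = -197.9 kJ/mol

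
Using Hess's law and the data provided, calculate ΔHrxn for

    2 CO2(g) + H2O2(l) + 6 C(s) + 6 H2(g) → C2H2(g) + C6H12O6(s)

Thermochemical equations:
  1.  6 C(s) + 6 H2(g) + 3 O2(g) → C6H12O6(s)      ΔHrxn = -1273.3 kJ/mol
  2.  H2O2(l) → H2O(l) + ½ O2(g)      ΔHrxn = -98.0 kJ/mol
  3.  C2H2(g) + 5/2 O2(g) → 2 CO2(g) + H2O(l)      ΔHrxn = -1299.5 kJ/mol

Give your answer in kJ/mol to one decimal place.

eq. 1 as written: -1273.3 kJ/mol
eq. 2 as written: -98.0 kJ/mol
eq. 3 reversed: +1299.5 kJ/mol
ΔHrxn = (1)·(-1273.3) + (1)·(-98.0) + (-1)·(-1299.5) = -71.8 kJ/mol

ΔHrxn = -71.8 kJ/mol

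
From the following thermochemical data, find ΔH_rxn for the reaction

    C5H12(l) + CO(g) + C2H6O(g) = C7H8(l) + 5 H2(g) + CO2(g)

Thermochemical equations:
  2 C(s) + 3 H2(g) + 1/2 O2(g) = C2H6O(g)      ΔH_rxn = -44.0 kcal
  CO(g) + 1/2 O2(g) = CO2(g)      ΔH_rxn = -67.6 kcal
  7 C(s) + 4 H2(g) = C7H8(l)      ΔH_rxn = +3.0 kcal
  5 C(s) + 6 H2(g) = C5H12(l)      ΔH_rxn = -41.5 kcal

ΔH_rxn = 20.9 kcal

equation 1 reversed: +44.0 kcal
equation 2 as written: -67.6 kcal
equation 3 as written: +3.0 kcal
equation 4 reversed: +41.5 kcal
ΔH_rxn = (-1)·(-44.0) + (1)·(-67.6) + (1)·(+3.0) + (-1)·(-41.5) = 20.9 kcal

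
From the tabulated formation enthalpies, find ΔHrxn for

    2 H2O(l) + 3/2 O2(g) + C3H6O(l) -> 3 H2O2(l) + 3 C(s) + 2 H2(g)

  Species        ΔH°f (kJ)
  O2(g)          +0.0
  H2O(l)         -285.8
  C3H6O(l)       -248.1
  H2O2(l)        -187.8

ΔH°rxn = Σ nΔHf°(products) − Σ nΔHf°(reactants).
Products: 3·(-187.8) + 3·(+0.0) + 2·(+0.0) = -563.4
Reactants: 2·(-285.8) + 3/2·(+0.0) + 1·(-248.1) = -819.7
ΔHrxn = (-563.4) − (-819.7) = 256.3 kJ

ΔHrxn = 256.3 kJ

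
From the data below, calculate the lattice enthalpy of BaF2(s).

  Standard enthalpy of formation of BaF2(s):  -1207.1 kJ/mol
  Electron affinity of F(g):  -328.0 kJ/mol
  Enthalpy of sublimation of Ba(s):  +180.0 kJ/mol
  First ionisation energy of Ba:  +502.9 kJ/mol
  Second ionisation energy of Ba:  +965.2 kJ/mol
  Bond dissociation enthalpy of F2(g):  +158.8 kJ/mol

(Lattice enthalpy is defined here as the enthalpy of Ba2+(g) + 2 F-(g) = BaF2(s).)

ΔHf° = 1·ΔHsub + 1·(ΣIE) + 1·D(F2) + 2·EA + U
-1207.1 = 1·(+180.0) + 1·(+1468.1) + 1·(+158.8) + 2·(-328.0) + U
U = -1207.1 − (+1150.9) = -2358.0 kJ/mol

U = -2358.0 kJ/mol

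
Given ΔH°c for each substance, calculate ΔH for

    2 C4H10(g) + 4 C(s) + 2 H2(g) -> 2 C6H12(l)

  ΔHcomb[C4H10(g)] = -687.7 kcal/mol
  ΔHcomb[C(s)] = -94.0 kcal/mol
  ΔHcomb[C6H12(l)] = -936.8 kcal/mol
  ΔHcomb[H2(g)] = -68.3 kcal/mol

Using ΔH = Σ nΔHc°(reactants) − Σ nΔHc°(products):
= [2·(-687.7) + 4·(-94.0) + 2·(-68.3)] − [2·(-936.8)]
= -14.4 kcal/mol

ΔH = -14.4 kcal/mol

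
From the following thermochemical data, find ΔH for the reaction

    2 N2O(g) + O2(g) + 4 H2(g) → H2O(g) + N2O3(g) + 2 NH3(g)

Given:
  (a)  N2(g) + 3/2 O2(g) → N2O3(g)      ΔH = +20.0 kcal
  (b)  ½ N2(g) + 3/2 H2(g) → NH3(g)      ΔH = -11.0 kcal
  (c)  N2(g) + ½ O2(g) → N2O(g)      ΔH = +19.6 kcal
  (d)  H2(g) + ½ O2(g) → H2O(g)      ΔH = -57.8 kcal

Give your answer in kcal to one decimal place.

(a) as written (N2O3(g) already on the product side): +20.0 kcal
(b) × 2 (×2 to match 2 NH3(g) in the target): (2)·(-11.0) = -22.0 kcal
(c) reversed and × 2 (reverse to put N2O(g) on the reactant side; ×2 to match 2 N2O(g) in the target): (-2)·(+19.6) = -39.2 kcal
(d) as written (H2O(g) already on the product side): -57.8 kcal
ΔH = (1)·(+20.0) + (2)·(-11.0) + (-2)·(+19.6) + (1)·(-57.8) = -99.0 kcal

ΔH = -99.0 kcal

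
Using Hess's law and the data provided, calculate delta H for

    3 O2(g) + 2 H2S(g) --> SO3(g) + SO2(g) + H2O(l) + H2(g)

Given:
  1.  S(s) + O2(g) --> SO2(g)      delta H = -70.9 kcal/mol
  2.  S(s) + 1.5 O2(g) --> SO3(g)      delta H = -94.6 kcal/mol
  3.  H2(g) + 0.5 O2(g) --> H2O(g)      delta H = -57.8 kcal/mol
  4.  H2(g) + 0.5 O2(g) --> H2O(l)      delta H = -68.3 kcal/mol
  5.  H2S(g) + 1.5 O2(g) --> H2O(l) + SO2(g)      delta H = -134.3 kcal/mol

eq. 1 reversed: +70.9 kcal/mol
eq. 2 as written (SO3(g) already on the product side): -94.6 kcal/mol
eq. 3: not needed (H2O(g) appears nowhere else).
eq. 4 reversed: +68.3 kcal/mol
eq. 5 × 2 (×2 to match 2 H2S(g) in the target): (2)·(-134.3) = -268.6 kcal/mol
delta H = (-1)·(-70.9) + (1)·(-94.6) + (-1)·(-68.3) + (2)·(-134.3) = -224.0 kcal/mol

delta H = -224.0 kcal/mol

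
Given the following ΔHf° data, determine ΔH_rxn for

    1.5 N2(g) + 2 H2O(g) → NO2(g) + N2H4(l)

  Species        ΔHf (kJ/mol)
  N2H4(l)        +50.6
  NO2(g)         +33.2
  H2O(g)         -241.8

ΔH_rxn = 567.4 kJ/mol

Products: 1·(+33.2) + 1·(+50.6) = +83.8
Reactants: 3/2·(+0.0) + 2·(-241.8) = -483.6
ΔH_rxn = (+83.8) − (-483.6) = 567.4 kJ/mol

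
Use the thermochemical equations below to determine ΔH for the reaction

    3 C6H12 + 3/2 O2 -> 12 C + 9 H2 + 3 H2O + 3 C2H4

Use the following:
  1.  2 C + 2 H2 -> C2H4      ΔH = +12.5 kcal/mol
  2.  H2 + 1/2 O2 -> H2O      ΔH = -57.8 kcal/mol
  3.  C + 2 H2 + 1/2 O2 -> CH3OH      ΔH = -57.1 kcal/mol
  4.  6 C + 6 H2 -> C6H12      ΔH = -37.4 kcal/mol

ΔH = -23.7 kcal/mol

eq. 1 × 3: (3)·(+12.5) = +37.5 kcal/mol
eq. 2 × 3: (3)·(-57.8) = -173.4 kcal/mol
eq. 3: not needed.
eq. 4 reversed and × 3: (-3)·(-37.4) = +112.2 kcal/mol
Since enthalpy is a state function, ΔH = (+37.5) + (-173.4) + (+112.2) = -23.7 kcal/mol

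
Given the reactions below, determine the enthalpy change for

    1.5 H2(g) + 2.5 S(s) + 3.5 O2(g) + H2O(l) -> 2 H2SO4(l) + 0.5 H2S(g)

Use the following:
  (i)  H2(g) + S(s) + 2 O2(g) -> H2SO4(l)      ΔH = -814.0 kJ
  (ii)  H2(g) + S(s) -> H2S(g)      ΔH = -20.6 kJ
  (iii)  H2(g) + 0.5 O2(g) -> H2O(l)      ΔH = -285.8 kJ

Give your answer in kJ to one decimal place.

ΔH = -1352.5 kJ

(i) × 2 (×2 to match 2 H2SO4(l) in the target): (2)·(-814.0) = -1628.0 kJ
(ii) × 1/2 (×1/2 to match 1/2 H2S(g) in the target): (1/2)·(-20.6) = -10.3 kJ
(iii) reversed (H2O(l) must end up as a reactant): +285.8 kJ
ΔH = (-1628.0) + (-10.3) + (+285.8) = -1352.5 kJ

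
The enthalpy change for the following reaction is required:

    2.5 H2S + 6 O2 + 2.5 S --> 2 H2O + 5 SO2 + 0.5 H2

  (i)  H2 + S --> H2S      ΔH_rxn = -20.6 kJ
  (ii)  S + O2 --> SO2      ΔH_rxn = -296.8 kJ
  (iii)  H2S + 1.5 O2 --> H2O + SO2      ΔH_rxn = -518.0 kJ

ΔH_rxn = -1916.1 kJ

(i) reversed and × 1/2: (-1/2)·(-20.6) = +10.3 kJ
(ii) × 3: (3)·(-296.8) = -890.4 kJ
(iii) × 2: (2)·(-518.0) = -1036.0 kJ
ΔH_rxn = (-1/2)·(-20.6) + (3)·(-296.8) + (2)·(-518.0) = -1916.1 kJ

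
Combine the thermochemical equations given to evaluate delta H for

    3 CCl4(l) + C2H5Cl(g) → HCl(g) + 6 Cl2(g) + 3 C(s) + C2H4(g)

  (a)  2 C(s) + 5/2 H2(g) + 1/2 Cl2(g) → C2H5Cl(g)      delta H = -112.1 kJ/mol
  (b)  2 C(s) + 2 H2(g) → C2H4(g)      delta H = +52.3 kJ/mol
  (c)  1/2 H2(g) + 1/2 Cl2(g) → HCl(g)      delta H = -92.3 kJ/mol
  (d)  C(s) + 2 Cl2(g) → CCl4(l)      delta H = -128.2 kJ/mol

(a) reversed: +112.1 kJ/mol
(b) as written: +52.3 kJ/mol
(c) as written: -92.3 kJ/mol
(d) reversed and × 3: (-3)·(-128.2) = +384.6 kJ/mol
Since enthalpy is a state function, delta H = (-1)·(-112.1) + (1)·(+52.3) + (1)·(-92.3) + (-3)·(-128.2) = 456.7 kJ/mol

delta H = 456.7 kJ/mol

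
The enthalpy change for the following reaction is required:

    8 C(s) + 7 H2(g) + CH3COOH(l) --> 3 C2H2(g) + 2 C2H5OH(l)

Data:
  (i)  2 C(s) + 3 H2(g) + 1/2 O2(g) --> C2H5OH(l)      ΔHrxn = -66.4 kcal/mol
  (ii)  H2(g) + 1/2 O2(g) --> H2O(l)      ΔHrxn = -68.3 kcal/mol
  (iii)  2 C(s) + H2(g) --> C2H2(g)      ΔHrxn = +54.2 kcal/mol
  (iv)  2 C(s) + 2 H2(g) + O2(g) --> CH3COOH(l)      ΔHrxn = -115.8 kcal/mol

(i) × 2 (scale by 2 for the 2 C2H5OH(l)): (2)·(-66.4) = -132.8 kcal/mol
(ii): not needed (H2O(l) appears nowhere else).
(iii) × 3 (×3 to match 3 C2H2(g) in the target): (3)·(+54.2) = +162.6 kcal/mol
(iv) reversed (reverse to put CH3COOH(l) on the reactant side): +115.8 kcal/mol
ΔHrxn = (2)·(-66.4) + (3)·(+54.2) + (-1)·(-115.8) = 145.6 kcal/mol

ΔHrxn = 145.6 kcal/mol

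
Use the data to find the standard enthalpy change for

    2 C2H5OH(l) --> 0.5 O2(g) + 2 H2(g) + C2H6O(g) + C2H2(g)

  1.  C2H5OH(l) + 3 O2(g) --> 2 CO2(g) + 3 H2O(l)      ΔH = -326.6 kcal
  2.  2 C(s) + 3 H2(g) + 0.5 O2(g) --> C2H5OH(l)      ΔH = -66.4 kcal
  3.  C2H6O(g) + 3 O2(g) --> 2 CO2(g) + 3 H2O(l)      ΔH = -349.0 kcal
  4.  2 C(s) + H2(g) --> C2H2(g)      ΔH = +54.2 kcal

ΔH = 143.0 kcal

eq. 1 as written: -326.6 kcal
eq. 2 reversed: +66.4 kcal
eq. 3 reversed (reverse to put C2H6O(g) on the product side): +349.0 kcal
eq. 4 as written (C2H2(g) already on the product side): +54.2 kcal
Summing the manipulated equations, ΔH = (1)·(-326.6) + (-1)·(-66.4) + (-1)·(-349.0) + (1)·(+54.2) = 143.0 kcal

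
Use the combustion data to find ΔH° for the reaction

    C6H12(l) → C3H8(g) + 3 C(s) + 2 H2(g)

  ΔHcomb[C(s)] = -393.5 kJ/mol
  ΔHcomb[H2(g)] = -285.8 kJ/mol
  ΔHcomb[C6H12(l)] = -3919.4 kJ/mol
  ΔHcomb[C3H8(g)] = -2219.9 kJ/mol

Using ΔH = Σ nΔHc°(reactants) − Σ nΔHc°(products):
= [1·(-3919.4)] − [1·(-2219.9) + 3·(-393.5) + 2·(-285.8)]
= 52.6 kJ/mol

ΔH° = 52.6 kJ/mol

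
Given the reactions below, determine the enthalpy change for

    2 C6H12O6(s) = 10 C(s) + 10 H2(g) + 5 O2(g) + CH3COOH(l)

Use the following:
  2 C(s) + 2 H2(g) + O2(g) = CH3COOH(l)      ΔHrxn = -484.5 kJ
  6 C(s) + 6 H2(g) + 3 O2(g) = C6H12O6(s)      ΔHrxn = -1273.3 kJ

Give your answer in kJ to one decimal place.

equation 1 as written: -484.5 kJ
equation 2 reversed and × 2: (-2)·(-1273.3) = +2546.6 kJ
By Hess's law, ΔHrxn = (1)·(-484.5) + (-2)·(-1273.3) = 2062.1 kJ

ΔHrxn = 2062.1 kJ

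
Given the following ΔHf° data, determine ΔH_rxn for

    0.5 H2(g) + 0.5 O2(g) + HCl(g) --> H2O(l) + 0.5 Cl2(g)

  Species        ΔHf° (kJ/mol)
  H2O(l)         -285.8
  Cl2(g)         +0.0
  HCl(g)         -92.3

Products: 1·(-285.8) + 1/2·(+0.0) = -285.8
Reactants: 1/2·(+0.0) + 1/2·(+0.0) + 1·(-92.3) = -92.3
ΔH_rxn = (-285.8) − (-92.3) = -193.5 kJ/mol

ΔH_rxn = -193.5 kJ/mol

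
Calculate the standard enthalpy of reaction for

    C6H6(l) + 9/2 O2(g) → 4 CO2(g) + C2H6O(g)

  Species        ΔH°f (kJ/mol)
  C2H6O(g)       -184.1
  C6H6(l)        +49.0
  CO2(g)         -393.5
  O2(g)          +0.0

ΔH_rxn = -1807.1 kJ/mol

Products: 4·(-393.5) + 1·(-184.1) = -1758.1
Reactants: 1·(+49.0) + 9/2·(+0.0) = +49.0
ΔH_rxn = (-1758.1) − (+49.0) = -1807.1 kJ/mol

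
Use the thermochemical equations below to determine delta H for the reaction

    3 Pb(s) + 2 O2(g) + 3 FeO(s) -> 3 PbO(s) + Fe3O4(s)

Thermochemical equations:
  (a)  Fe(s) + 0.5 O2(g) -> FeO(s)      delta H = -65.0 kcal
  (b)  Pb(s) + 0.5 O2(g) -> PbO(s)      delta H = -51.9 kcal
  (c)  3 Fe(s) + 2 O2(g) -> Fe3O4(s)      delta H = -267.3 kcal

delta H = -228.0 kcal

(a) reversed and × 3: (-3)·(-65.0) = +195.0 kcal
(b) × 3: (3)·(-51.9) = -155.7 kcal
(c) as written: -267.3 kcal
delta H = (-3)·(-65.0) + (3)·(-51.9) + (1)·(-267.3) = -228.0 kcal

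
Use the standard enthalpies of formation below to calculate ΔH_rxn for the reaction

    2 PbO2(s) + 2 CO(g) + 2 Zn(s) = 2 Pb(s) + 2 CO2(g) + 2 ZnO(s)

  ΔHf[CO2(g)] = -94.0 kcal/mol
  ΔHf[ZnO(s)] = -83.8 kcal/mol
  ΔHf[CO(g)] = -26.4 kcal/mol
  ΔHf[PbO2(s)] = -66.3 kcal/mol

ΔH_rxn = -170.2 kcal/mol

Products: 2·(+0.0) + 2·(-94.0) + 2·(-83.8) = -355.6
Reactants: 2·(-66.3) + 2·(-26.4) + 2·(+0.0) = -185.4
ΔH_rxn = (-355.6) − (-185.4) = -170.2 kcal/mol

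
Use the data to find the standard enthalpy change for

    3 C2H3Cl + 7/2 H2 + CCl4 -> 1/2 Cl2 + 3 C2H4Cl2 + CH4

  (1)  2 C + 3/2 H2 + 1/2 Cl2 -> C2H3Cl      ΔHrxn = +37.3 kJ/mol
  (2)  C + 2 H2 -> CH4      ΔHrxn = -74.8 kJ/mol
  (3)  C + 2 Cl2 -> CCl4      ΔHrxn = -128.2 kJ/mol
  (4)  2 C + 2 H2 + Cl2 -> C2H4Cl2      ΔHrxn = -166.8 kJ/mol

ΔHrxn = -558.9 kJ/mol

(1) reversed and × 3: (-3)·(+37.3) = -111.9 kJ/mol
(2) as written: -74.8 kJ/mol
(3) reversed: +128.2 kJ/mol
(4) × 3: (3)·(-166.8) = -500.4 kJ/mol
Since enthalpy is a state function, ΔHrxn = (-3)·(+37.3) + (1)·(-74.8) + (-1)·(-128.2) + (3)·(-166.8) = -558.9 kJ/mol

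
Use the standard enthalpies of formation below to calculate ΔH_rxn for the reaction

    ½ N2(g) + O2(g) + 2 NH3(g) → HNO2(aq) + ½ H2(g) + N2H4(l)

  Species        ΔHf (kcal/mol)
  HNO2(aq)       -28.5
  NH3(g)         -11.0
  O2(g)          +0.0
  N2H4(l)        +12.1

ΔH_rxn = 5.6 kcal/mol

Products: 1·(-28.5) + 1/2·(+0.0) + 1·(+12.1) = -16.4
Reactants: 1/2·(+0.0) + 1·(+0.0) + 2·(-11.0) = -22.0
ΔH_rxn = (-16.4) − (-22.0) = 5.6 kcal/mol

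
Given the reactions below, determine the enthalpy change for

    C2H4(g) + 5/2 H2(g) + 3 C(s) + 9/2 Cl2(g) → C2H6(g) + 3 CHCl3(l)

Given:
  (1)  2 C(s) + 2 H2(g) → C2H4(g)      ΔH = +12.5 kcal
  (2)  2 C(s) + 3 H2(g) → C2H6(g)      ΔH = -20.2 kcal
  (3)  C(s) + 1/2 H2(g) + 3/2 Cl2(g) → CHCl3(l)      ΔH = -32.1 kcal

ΔH = -129.0 kcal

(1) reversed: -12.5 kcal
(2) as written: -20.2 kcal
(3) × 3: (3)·(-32.1) = -96.3 kcal
Since enthalpy is a state function, ΔH = (-12.5) + (-20.2) + (-96.3) = -129.0 kcal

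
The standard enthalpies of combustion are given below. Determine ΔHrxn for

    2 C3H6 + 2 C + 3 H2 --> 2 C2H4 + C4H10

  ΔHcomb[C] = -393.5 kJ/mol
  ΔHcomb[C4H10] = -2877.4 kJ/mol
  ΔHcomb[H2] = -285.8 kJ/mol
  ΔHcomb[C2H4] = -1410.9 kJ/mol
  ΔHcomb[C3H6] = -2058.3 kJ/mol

With combustion enthalpies, reactants minus products:
= [2·(-2058.3) + 2·(-393.5) + 3·(-285.8)] − [2·(-1410.9) + 1·(-2877.4)]
= -61.8 kJ/mol

ΔHrxn = -61.8 kJ/mol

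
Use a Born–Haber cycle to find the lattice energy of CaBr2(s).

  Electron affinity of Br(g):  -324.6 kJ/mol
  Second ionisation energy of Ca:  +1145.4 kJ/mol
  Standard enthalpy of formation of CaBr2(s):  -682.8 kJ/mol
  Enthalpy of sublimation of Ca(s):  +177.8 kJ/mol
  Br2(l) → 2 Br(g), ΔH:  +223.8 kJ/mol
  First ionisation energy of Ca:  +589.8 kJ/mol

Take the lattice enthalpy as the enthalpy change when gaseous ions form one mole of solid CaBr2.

ΔHf° = 1·ΔHsub + 1·(ΣIE) + 1·D(Br2) + 2·EA + U
-682.8 = 1·(+177.8) + 1·(+1735.2) + 1·(+223.8) + 2·(-324.6) + U
U = -682.8 − (+1487.6) = -2170.4 kJ/mol

U = -2170.4 kJ/mol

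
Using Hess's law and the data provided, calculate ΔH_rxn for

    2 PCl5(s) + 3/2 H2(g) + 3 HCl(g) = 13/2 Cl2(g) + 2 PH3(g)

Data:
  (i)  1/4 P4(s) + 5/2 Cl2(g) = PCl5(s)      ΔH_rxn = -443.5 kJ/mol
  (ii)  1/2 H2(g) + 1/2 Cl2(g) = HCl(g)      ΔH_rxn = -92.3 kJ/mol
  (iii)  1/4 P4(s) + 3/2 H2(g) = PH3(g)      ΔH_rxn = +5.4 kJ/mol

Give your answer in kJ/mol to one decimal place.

ΔH_rxn = 1174.7 kJ/mol

(i) reversed and × 2 (PCl5(s) must end up as a reactant; ×2 to match 2 PCl5(s) in the target): (-2)·(-443.5) = +887.0 kJ/mol
(ii) reversed and × 3 (reverse to put HCl(g) on the reactant side; scale by 3 for the 3 HCl(g)): (-3)·(-92.3) = +276.9 kJ/mol
(iii) × 2 (×2 to match 2 PH3(g) in the target): (2)·(+5.4) = +10.8 kJ/mol
ΔH_rxn = (-2)·(-443.5) + (-3)·(-92.3) + (2)·(+5.4) = 1174.7 kJ/mol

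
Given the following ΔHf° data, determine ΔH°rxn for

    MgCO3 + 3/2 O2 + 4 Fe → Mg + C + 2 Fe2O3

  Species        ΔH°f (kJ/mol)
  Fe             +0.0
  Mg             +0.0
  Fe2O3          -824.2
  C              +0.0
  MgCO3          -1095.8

ΔH°rxn = -552.6 kJ/mol

ΔH°rxn = Σ nΔHf°(products) − Σ nΔHf°(reactants).
Products: 1·(+0.0) + 1·(+0.0) + 2·(-824.2) = -1648.4
Reactants: 1·(-1095.8) + 3/2·(+0.0) + 4·(+0.0) = -1095.8
ΔH°rxn = (-1648.4) − (-1095.8) = -552.6 kJ/mol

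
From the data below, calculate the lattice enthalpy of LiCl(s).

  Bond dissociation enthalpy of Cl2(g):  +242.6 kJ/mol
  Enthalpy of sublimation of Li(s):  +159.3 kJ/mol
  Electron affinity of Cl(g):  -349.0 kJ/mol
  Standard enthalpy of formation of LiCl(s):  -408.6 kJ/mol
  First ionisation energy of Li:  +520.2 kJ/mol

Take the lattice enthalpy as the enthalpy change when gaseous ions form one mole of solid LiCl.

ΔHf° = 1·ΔHsub + 1·(ΣIE) + 1/2·D(Cl2) + 1·EA + U
-408.6 = 1·(+159.3) + 1·(+520.2) + 1/2·(+242.6) + 1·(-349.0) + U
U = -408.6 − (+451.8) = -860.4 kJ/mol

U = -860.4 kJ/mol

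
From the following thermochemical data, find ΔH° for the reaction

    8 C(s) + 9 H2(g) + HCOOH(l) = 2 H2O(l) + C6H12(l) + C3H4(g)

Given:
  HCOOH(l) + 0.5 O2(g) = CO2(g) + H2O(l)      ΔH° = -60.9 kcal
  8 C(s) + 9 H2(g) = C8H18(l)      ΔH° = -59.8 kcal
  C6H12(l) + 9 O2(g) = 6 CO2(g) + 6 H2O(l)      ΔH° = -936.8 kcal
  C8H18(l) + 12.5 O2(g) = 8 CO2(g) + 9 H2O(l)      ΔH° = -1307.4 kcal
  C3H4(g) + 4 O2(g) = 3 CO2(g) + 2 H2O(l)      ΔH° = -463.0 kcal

ΔH° = -28.3 kcal

equation 1 as written (HCOOH(l) already on the reactant side): -60.9 kcal
equation 2 as written (C(s) already on the reactant side): -59.8 kcal
equation 3 reversed (C6H12(l) must end up as a product): +936.8 kcal
equation 4 as written: -1307.4 kcal
equation 5 reversed (C3H4(g) must end up as a product): +463.0 kcal
ΔH° = (1)·(-60.9) + (1)·(-59.8) + (-1)·(-936.8) + (1)·(-1307.4) + (-1)·(-463.0) = -28.3 kcal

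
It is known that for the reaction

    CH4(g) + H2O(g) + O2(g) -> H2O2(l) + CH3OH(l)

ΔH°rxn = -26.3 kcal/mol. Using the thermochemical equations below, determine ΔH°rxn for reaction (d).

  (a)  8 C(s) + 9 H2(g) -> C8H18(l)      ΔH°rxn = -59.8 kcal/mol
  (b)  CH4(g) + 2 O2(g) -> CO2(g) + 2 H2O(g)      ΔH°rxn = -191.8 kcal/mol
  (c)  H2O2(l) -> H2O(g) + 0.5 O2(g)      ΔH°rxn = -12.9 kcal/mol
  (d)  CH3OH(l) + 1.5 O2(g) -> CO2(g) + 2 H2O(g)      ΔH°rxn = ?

(a): not needed (C(s) appears nowhere else).
(b) as written (CH4(g) already on the reactant side): -191.8 kcal/mol
(c) reversed (reverse to put H2O2(l) on the product side): +12.9 kcal/mol
(d) reversed (CH3OH(l) must end up as a product): contributes −x
-26.3 = (-191.8) + (+12.9) − x
x = (-26.3 − (-178.9)) / (-1) = -152.6 kcal/mol

ΔH°rxn = -152.6 kcal/mol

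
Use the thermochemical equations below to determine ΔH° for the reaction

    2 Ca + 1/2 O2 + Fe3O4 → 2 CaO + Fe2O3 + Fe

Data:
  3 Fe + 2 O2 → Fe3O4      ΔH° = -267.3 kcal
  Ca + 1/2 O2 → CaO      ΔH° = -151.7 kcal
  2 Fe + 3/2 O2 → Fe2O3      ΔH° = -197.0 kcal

ΔH° = -233.1 kcal

equation 1 reversed: +267.3 kcal
equation 2 × 2: (2)·(-151.7) = -303.4 kcal
equation 3 as written: -197.0 kcal
ΔH° = (-1)·(-267.3) + (2)·(-151.7) + (1)·(-197.0) = -233.1 kcal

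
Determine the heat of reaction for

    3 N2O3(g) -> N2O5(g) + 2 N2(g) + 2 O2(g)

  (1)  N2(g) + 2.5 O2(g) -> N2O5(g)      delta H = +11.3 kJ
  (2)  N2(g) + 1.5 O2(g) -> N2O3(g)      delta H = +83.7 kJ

(1) as written (N2O5(g) already on the product side): +11.3 kJ
(2) reversed and × 3 (reverse to put N2O3(g) on the reactant side; scale by 3 for the 3 N2O3(g)): (-3)·(+83.7) = -251.1 kJ
Since enthalpy is a state function, delta H = (1)·(+11.3) + (-3)·(+83.7) = -239.8 kJ

delta H = -239.8 kJ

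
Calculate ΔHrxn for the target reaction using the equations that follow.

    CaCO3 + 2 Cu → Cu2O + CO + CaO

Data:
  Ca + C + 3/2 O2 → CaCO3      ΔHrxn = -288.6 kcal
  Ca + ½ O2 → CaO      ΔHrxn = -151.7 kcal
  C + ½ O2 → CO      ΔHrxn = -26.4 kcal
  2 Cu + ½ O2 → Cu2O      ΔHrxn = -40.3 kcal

ΔHrxn = 70.2 kcal

equation 1 reversed: +288.6 kcal
equation 2 as written: -151.7 kcal
equation 3 as written: -26.4 kcal
equation 4 as written: -40.3 kcal
Since enthalpy is a state function, ΔHrxn = (-1)·(-288.6) + (1)·(-151.7) + (1)·(-26.4) + (1)·(-40.3) = 70.2 kcal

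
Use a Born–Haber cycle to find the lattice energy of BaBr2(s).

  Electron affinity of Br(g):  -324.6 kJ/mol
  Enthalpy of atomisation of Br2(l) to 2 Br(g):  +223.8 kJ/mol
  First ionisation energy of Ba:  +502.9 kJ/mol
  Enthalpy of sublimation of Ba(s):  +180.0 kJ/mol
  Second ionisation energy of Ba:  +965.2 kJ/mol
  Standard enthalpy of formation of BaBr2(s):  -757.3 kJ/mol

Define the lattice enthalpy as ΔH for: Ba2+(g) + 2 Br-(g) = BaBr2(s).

U = -1980.0 kJ/mol

ΔHf° = 1·ΔHsub + 1·(ΣIE) + 1·D(Br2) + 2·EA + U
-757.3 = 1·(+180.0) + 1·(+1468.1) + 1·(+223.8) + 2·(-324.6) + U
U = -757.3 − (+1222.7) = -1980.0 kJ/mol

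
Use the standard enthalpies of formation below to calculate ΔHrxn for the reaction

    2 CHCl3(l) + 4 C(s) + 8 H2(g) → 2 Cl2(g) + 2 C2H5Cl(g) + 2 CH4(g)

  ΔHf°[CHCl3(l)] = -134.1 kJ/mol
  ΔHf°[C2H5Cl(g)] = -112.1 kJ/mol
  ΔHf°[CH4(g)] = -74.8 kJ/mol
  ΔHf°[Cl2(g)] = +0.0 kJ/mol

ΔH°rxn = Σ nΔHf°(products) − Σ nΔHf°(reactants).
Products: 2·(+0.0) + 2·(-112.1) + 2·(-74.8) = -373.8
Reactants: 2·(-134.1) + 4·(+0.0) + 8·(+0.0) = -268.2
ΔHrxn = (-373.8) − (-268.2) = -105.6 kJ/mol

ΔHrxn = -105.6 kJ/mol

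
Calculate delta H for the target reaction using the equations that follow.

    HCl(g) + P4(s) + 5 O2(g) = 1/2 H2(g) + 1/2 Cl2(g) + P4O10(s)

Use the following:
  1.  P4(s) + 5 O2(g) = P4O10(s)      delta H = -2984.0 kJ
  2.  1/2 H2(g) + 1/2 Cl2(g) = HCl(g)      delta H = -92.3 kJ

delta H = -2891.7 kJ

eq. 1 as written: -2984.0 kJ
eq. 2 reversed: +92.3 kJ
Since enthalpy is a state function, delta H = (1)·(-2984.0) + (-1)·(-92.3) = -2891.7 kJ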